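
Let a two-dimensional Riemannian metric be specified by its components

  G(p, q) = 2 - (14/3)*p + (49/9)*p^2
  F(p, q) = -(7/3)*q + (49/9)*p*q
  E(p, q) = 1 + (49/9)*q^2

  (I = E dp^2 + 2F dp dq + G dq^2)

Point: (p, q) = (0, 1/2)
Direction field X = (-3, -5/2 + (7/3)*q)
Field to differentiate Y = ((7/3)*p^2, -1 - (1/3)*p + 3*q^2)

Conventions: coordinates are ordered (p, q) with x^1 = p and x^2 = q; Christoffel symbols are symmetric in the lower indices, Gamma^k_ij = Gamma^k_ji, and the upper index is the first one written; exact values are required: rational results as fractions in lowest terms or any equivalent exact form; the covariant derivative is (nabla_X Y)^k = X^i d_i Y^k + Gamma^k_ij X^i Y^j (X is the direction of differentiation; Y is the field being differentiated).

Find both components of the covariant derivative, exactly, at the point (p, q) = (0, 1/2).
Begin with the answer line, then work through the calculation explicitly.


Answer: (nabla_X Y)^p = 147/242, (nabla_X Y)^q = -426/121

E = 85/36, F = -7/6, G = 2 at the point
E_p = 0, E_q = 49/9, F_p = 49/18, F_q = -7/3, G_p = -14/3, G_q = 0
EG - F^2 = 121/36;  g^inv = (36/121) * [[2, 7/6], [7/6, 85/36]]
first-kind symbols [ij,l] = (1/2)(d_i g_jl + d_j g_il - d_l g_ij): [pp,p] = E_p/2 = 0, [pp,q] = F_p - E_q/2 = 0, [pq,p] = E_q/2 = 49/18, [pq,q] = G_p/2 = -7/3, [qq,p] = F_q - G_p/2 = 0, [qq,q] = G_q/2 = 0
Gamma^p_ij = (G*[ij,p] - F*[ij,q])/(EG - F^2), Gamma^q_ij = (E*[ij,q] - F*[ij,p])/(EG - F^2)
Gamma_ppp = 0, Gamma_ppq = 98/121, Gamma_pqq = 0, Gamma_qpp = 0, Gamma_qpq = -84/121, Gamma_qqq = 0
X = (-3, -4/3), Y = (0, -1/4) at the point


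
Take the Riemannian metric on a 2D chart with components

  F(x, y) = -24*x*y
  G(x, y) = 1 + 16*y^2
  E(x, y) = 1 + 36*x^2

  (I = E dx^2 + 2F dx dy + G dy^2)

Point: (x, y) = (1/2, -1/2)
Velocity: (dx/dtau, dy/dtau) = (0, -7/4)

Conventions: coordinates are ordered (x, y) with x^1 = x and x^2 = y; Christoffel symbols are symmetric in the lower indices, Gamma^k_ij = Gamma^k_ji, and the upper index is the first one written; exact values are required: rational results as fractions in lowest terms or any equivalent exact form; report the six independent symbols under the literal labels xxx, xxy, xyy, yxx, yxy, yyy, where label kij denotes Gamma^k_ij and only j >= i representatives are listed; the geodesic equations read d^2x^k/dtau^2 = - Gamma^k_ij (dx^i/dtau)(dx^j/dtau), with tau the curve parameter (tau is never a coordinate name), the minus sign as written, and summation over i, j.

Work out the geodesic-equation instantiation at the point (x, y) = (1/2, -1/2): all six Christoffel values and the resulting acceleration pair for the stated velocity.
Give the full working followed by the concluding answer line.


E = 10, F = 6, G = 5 at the point
E_x = 36, E_y = 0, F_x = 12, F_y = -12, G_x = 0, G_y = -16
EG - F^2 = 14;  g^inv = (1/14) * [[5, -6], [-6, 10]]
first-kind symbols [ij,l] = (1/2)(d_i g_jl + d_j g_il - d_l g_ij): [xx,x] = E_x/2 = 18, [xx,y] = F_x - E_y/2 = 12, [xy,x] = E_y/2 = 0, [xy,y] = G_x/2 = 0, [yy,x] = F_y - G_x/2 = -12, [yy,y] = G_y/2 = -8
Gamma^x_ij = (G*[ij,x] - F*[ij,y])/(EG - F^2), Gamma^y_ij = (E*[ij,y] - F*[ij,x])/(EG - F^2)
Gamma_xxx = 9/7, Gamma_xxy = 0, Gamma_xyy = -6/7, Gamma_yxx = 6/7, Gamma_yxy = 0, Gamma_yyy = -4/7
d^2x/dtau^2 = -(Gamma_xxx*(0)^2 + 2*Gamma_xxy*(0)*(-7/4) + Gamma_xyy*(-7/4)^2) = 21/8
d^2y/dtau^2 = -(Gamma_yxx*(0)^2 + 2*Gamma_yxy*(0)*(-7/4) + Gamma_yyy*(-7/4)^2) = 7/4

Answer: Gamma_xxx = 9/7, Gamma_xxy = 0, Gamma_xyy = -6/7, Gamma_yxx = 6/7, Gamma_yxy = 0, Gamma_yyy = -4/7; accelerations (d^2x/dtau^2, d^2y/dtau^2) = (21/8, 7/4)


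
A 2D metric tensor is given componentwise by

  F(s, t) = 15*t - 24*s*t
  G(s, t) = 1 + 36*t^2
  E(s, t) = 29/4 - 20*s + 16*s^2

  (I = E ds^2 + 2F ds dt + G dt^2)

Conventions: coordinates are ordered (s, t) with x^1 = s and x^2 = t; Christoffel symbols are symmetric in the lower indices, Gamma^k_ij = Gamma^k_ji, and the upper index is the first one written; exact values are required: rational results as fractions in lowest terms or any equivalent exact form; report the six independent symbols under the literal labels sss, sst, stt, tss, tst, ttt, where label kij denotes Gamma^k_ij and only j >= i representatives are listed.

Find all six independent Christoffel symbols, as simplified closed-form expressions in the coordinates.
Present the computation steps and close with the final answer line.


E = 29/4 - 20*s + 16*s^2; F = 15*t - 24*s*t; G = 1 + 36*t^2
Gamma^k_ij = (1/2) g^{kl} (d_i g_jl + d_j g_il - d_l g_ij), with g^inv = (1/(EG-F^2)) [[G, -F], [-F, E]]
first partials: E_s = -20 + 32*s, E_t = 0, F_s = -24*t, F_t = 15 - 24*s, G_s = 0, G_t = 72*t
D = EG - F^2 = 29/4 - 20*s + 36*t^2 + 16*s^2
expanded: Gamma^s_ss = (G E_s - 2F F_s + F E_t)/(2D), Gamma^s_st = (G E_t - F G_s)/(2D), Gamma^s_tt = (2G F_t - G G_s - F G_t)/(2D), Gamma^t_ss = (2E F_s - E E_t - F E_s)/(2D), Gamma^t_st = (E G_s - F E_t)/(2D), Gamma^t_tt = (E G_t - 2F F_t + F G_s)/(2D); substitute and cancel common factors

Answer: Gamma_sss = (64*s - 40)/(64*s^2 - 80*s + 144*t^2 + 29), Gamma_sst = 0, Gamma_stt = (60 - 96*s)/(64*s^2 - 80*s + 144*t^2 + 29), Gamma_tss = -96*t/(64*s^2 - 80*s + 144*t^2 + 29), Gamma_tst = 0, Gamma_ttt = 144*t/(64*s^2 - 80*s + 144*t^2 + 29)


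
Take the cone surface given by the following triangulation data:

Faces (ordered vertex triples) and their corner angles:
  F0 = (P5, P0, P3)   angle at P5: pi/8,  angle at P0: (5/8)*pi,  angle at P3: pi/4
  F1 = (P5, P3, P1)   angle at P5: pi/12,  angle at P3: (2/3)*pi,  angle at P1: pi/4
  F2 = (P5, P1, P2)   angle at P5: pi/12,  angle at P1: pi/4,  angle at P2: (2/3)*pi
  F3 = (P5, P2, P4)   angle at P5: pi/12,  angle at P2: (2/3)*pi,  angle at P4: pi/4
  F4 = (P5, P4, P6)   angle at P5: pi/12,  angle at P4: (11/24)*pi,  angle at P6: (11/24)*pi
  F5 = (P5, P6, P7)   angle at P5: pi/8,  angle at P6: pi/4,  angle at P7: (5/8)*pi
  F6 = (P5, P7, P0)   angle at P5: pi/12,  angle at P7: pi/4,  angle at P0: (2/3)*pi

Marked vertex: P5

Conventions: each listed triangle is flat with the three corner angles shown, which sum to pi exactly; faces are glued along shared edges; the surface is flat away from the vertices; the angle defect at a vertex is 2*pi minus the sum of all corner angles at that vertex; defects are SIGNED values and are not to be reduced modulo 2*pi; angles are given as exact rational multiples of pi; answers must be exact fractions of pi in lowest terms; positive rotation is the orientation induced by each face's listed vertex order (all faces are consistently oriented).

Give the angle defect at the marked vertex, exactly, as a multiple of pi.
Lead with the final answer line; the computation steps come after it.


Answer: defect(P5) = (4/3)*pi

Sum of corner angles at P5: (2/3)*pi
defect = 2*pi - (2/3)*pi


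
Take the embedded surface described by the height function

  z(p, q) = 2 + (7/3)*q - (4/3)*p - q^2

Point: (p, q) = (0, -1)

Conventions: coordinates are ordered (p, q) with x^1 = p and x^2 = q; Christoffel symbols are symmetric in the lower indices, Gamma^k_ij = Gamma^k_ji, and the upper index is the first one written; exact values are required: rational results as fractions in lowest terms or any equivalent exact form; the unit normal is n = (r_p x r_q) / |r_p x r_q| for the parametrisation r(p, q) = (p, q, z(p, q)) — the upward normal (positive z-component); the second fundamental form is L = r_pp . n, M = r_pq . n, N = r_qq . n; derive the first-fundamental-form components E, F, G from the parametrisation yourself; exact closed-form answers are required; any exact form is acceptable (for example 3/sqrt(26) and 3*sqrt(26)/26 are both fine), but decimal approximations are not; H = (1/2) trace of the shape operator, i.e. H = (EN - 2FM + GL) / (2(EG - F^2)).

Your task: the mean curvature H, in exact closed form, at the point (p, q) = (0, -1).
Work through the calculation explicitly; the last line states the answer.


z_p = -4/3, z_q = 13/3, z_pp = 0, z_pq = 0, z_qq = -2
E = 25/9, F = -52/9, G = 178/9; answer radicand W^2 = 194/9
unnormalised second-form numerators: l = 0, m = 0, n = -2; L = l/sqrt(194/9), and similarly M = m/sqrt(W^2), N = n/sqrt(W^2)
H = (E*n - 2*F*m + G*l) / (2*(EG - F^2)*sqrt(W^2)); E*n - 2*F*m + G*l = -50/9, EG - F^2 = 194/9, so H = (-25/194)/sqrt(194/9)

Answer: H = -75*sqrt(194)/37636


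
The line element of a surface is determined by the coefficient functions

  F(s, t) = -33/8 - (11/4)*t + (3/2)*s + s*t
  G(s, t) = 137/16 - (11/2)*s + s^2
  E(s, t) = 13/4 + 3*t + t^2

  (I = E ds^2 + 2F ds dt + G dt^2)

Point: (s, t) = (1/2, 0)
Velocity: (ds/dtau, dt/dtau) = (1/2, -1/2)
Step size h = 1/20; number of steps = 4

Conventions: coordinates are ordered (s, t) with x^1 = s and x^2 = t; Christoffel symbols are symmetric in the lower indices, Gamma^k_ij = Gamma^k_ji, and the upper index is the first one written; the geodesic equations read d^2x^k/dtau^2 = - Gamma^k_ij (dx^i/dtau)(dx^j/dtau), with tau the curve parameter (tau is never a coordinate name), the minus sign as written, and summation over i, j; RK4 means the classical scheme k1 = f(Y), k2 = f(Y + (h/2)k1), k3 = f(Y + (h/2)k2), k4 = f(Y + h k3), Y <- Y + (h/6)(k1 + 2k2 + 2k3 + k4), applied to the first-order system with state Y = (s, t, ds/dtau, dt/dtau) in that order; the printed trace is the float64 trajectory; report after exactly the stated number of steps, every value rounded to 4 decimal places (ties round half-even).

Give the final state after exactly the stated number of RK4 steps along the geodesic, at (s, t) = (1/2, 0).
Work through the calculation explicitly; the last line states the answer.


f(Y) = (ds/dtau, dt/dtau, -Gamma^s_ij Y'^i Y'^j, -Gamma^t_ij Y'^i Y'^j) with the Gammas evaluated at the stage position; h = 0.050000; intermediate values shown to 6 dp
step 0: s = 0.5000, t = 0.0000, ds/dtau = 0.5000, dt/dtau = -0.5000
step 1:
  k1: at (s, t) = (0.500000, 0.000000), (ds/dtau, dt/dtau) = (0.500000, -0.500000); Gamma_sss = 0.000000, Gamma_sst = 0.180451, Gamma_stt = 0.000000, Gamma_tss = 0.000000, Gamma_tst = -0.270677, Gamma_ttt = 0.000000; k1 = (0.500000, -0.500000, 0.090226, -0.135338)
  k2: at (s, t) = (0.512500, -0.012500), (ds/dtau, dt/dtau) = (0.502256, -0.503383); Gamma_sss = 0.000000, Gamma_sst = 0.180982, Gamma_stt = 0.000000, Gamma_tss = 0.000000, Gamma_tst = -0.272233, Gamma_ttt = 0.000000; k2 = (0.502256, -0.503383, 0.091514, -0.137656)
  k3: at (s, t) = (0.512556, -0.012585), (ds/dtau, dt/dtau) = (0.502288, -0.503441); Gamma_sss = 0.000000, Gamma_sst = 0.180983, Gamma_stt = 0.000000, Gamma_tss = 0.000000, Gamma_tst = -0.272243, Gamma_ttt = 0.000000; k3 = (0.502288, -0.503441, 0.091531, -0.137685)
  k4: at (s, t) = (0.525114, -0.025172), (ds/dtau, dt/dtau) = (0.504577, -0.506884); Gamma_sss = 0.000000, Gamma_sst = 0.181512, Gamma_stt = 0.000000, Gamma_tss = 0.000000, Gamma_tst = -0.273824, Gamma_ttt = 0.000000; k4 = (0.504577, -0.506884, 0.092848, -0.140068)
  Y <- Y + (h/6)(k1 + 2k2 + 2k3 + k4): s = 0.5251, t = -0.0252, ds/dtau = 0.5046, dt/dtau = -0.5069
step 2:
  k1: at (s, t) = (0.525114, -0.025171), (ds/dtau, dt/dtau) = (0.504576, -0.506884); Gamma_sss = 0.000000, Gamma_sst = 0.181512, Gamma_stt = 0.000000, Gamma_tss = 0.000000, Gamma_tst = -0.273824, Gamma_ttt = 0.000000; k1 = (0.504576, -0.506884, 0.092848, -0.140067)
  k2: at (s, t) = (0.537728, -0.037843), (ds/dtau, dt/dtau) = (0.506898, -0.510386); Gamma_sss = 0.000000, Gamma_sst = 0.182040, Gamma_stt = 0.000000, Gamma_tss = 0.000000, Gamma_tst = -0.275431, Gamma_ttt = 0.000000; k2 = (0.506898, -0.510386, 0.094193, -0.142515)
  k3: at (s, t) = (0.537786, -0.037931), (ds/dtau, dt/dtau) = (0.506931, -0.510447); Gamma_sss = 0.000000, Gamma_sst = 0.182041, Gamma_stt = 0.000000, Gamma_tss = 0.000000, Gamma_tst = -0.275441, Gamma_ttt = 0.000000; k3 = (0.506931, -0.510447, 0.094210, -0.142547)
  k4: at (s, t) = (0.550460, -0.050693), (ds/dtau, dt/dtau) = (0.509287, -0.514011); Gamma_sss = 0.000000, Gamma_sst = 0.182568, Gamma_stt = 0.000000, Gamma_tss = 0.000000, Gamma_tst = -0.277074, Gamma_ttt = 0.000000; k4 = (0.509287, -0.514011, 0.095585, -0.145064)
  Y <- Y + (h/6)(k1 + 2k2 + 2k3 + k4): s = 0.5505, t = -0.0507, ds/dtau = 0.5093, dt/dtau = -0.5140
step 3:
  k1: at (s, t) = (0.550460, -0.050692), (ds/dtau, dt/dtau) = (0.509287, -0.514011); Gamma_sss = 0.000000, Gamma_sst = 0.182568, Gamma_stt = 0.000000, Gamma_tss = 0.000000, Gamma_tst = -0.277074, Gamma_ttt = 0.000000; k1 = (0.509287, -0.514011, 0.095585, -0.145064)
  k2: at (s, t) = (0.563192, -0.063543), (ds/dtau, dt/dtau) = (0.511676, -0.517638); Gamma_sss = 0.000000, Gamma_sst = 0.183092, Gamma_stt = 0.000000, Gamma_tss = 0.000000, Gamma_tst = -0.278733, Gamma_ttt = 0.000000; k2 = (0.511676, -0.517638, 0.096989, -0.147652)
  k3: at (s, t) = (0.563252, -0.063633), (ds/dtau, dt/dtau) = (0.511711, -0.517703); Gamma_sss = 0.000000, Gamma_sst = 0.183093, Gamma_stt = 0.000000, Gamma_tss = 0.000000, Gamma_tst = -0.278744, Gamma_ttt = 0.000000; k3 = (0.511711, -0.517703, 0.097008, -0.147686)
  k4: at (s, t) = (0.576045, -0.076578), (ds/dtau, dt/dtau) = (0.514137, -0.521396); Gamma_sss = 0.000000, Gamma_sst = 0.183615, Gamma_stt = 0.000000, Gamma_tss = 0.000000, Gamma_tst = -0.280430, Gamma_ttt = 0.000000; k4 = (0.514137, -0.521396, 0.098443, -0.150349)
  Y <- Y + (h/6)(k1 + 2k2 + 2k3 + k4): s = 0.5760, t = -0.0766, ds/dtau = 0.5141, dt/dtau = -0.5214
step 4:
  k1: at (s, t) = (0.576045, -0.076577), (ds/dtau, dt/dtau) = (0.514137, -0.521395); Gamma_sss = 0.000000, Gamma_sst = 0.183615, Gamma_stt = 0.000000, Gamma_tss = 0.000000, Gamma_tst = -0.280430, Gamma_ttt = 0.000000; k1 = (0.514137, -0.521395, 0.098443, -0.150349)
  k2: at (s, t) = (0.588898, -0.089611), (ds/dtau, dt/dtau) = (0.516598, -0.525154); Gamma_sss = 0.000000, Gamma_sst = 0.184134, Gamma_stt = 0.000000, Gamma_tss = 0.000000, Gamma_tst = -0.282144, Gamma_ttt = 0.000000; k2 = (0.516598, -0.525154, 0.099909, -0.153088)
  k3: at (s, t) = (0.588960, -0.089705), (ds/dtau, dt/dtau) = (0.516635, -0.525222); Gamma_sss = 0.000000, Gamma_sst = 0.184135, Gamma_stt = 0.000000, Gamma_tss = 0.000000, Gamma_tst = -0.282156, Gamma_ttt = 0.000000; k3 = (0.516635, -0.525222, 0.099929, -0.153125)
  k4: at (s, t) = (0.601877, -0.102838), (ds/dtau, dt/dtau) = (0.519133, -0.529052); Gamma_sss = 0.000000, Gamma_sst = 0.184651, Gamma_stt = 0.000000, Gamma_tss = 0.000000, Gamma_tst = -0.283899, Gamma_ttt = 0.000000; k4 = (0.519133, -0.529052, 0.101428, -0.155945)
  Y <- Y + (h/6)(k1 + 2k2 + 2k3 + k4): s = 0.6019, t = -0.1028, ds/dtau = 0.5191, dt/dtau = -0.5291

Answer: s = 0.6019, t = -0.1028, ds/dtau = 0.5191, dt/dtau = -0.5291


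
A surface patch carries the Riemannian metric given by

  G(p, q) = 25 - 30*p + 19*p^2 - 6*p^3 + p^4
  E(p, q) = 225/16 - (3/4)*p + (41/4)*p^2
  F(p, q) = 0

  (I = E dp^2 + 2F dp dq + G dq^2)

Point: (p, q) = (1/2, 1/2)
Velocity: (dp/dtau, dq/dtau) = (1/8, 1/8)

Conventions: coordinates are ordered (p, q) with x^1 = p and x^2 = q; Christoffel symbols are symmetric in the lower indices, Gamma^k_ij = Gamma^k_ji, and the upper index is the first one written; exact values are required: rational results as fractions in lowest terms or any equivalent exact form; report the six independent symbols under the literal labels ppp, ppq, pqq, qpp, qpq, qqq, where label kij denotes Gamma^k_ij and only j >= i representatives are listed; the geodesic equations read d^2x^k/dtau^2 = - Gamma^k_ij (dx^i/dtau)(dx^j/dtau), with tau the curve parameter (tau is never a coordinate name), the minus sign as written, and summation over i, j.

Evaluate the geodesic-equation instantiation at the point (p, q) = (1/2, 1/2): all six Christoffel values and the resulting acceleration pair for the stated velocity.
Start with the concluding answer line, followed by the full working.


Answer: Gamma_ppp = 19/65, Gamma_ppq = 0, Gamma_pqq = 6/13, Gamma_qpp = 0, Gamma_qpq = -8/15, Gamma_qqq = 0; accelerations (d^2p/dtau^2, d^2q/dtau^2) = (-49/4160, 1/60)

E = 65/4, F = 0, G = 225/16 at the point
E_p = 19/2, E_q = 0, F_p = 0, F_q = 0, G_p = -15, G_q = 0
EG - F^2 = 14625/64;  g^inv = (64/14625) * [[225/16, 0], [0, 65/4]]
first-kind symbols [ij,l] = (1/2)(d_i g_jl + d_j g_il - d_l g_ij): [pp,p] = E_p/2 = 19/4, [pp,q] = F_p - E_q/2 = 0, [pq,p] = E_q/2 = 0, [pq,q] = G_p/2 = -15/2, [qq,p] = F_q - G_p/2 = 15/2, [qq,q] = G_q/2 = 0
Gamma^p_ij = (G*[ij,p] - F*[ij,q])/(EG - F^2), Gamma^q_ij = (E*[ij,q] - F*[ij,p])/(EG - F^2)
Gamma_ppp = 19/65, Gamma_ppq = 0, Gamma_pqq = 6/13, Gamma_qpp = 0, Gamma_qpq = -8/15, Gamma_qqq = 0
d^2p/dtau^2 = -(Gamma_ppp*(1/8)^2 + 2*Gamma_ppq*(1/8)*(1/8) + Gamma_pqq*(1/8)^2) = -49/4160
d^2q/dtau^2 = -(Gamma_qpp*(1/8)^2 + 2*Gamma_qpq*(1/8)*(1/8) + Gamma_qqq*(1/8)^2) = 1/60


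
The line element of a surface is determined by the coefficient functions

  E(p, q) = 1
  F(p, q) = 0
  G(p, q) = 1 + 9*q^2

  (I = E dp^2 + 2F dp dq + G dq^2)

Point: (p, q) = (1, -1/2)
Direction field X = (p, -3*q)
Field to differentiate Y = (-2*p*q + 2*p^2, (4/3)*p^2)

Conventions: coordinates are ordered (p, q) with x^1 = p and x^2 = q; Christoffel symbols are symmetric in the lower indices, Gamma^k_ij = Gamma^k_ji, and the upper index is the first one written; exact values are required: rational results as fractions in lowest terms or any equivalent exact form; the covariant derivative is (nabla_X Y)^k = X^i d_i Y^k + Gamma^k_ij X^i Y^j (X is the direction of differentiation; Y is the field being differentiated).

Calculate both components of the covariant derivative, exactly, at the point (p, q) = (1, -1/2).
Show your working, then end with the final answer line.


E = 1, F = 0, G = 13/4 at the point
E_p = 0, E_q = 0, F_p = 0, F_q = 0, G_p = 0, G_q = -9
EG - F^2 = 13/4;  g^inv = (4/13) * [[13/4, 0], [0, 1]]
first-kind symbols [ij,l] = (1/2)(d_i g_jl + d_j g_il - d_l g_ij): [pp,p] = E_p/2 = 0, [pp,q] = F_p - E_q/2 = 0, [pq,p] = E_q/2 = 0, [pq,q] = G_p/2 = 0, [qq,p] = F_q - G_p/2 = 0, [qq,q] = G_q/2 = -9/2
Gamma^p_ij = (G*[ij,p] - F*[ij,q])/(EG - F^2), Gamma^q_ij = (E*[ij,q] - F*[ij,p])/(EG - F^2)
Gamma_ppp = 0, Gamma_ppq = 0, Gamma_pqq = 0, Gamma_qpp = 0, Gamma_qpq = 0, Gamma_qqq = -18/13
X = (1, 3/2), Y = (3, 4/3) at the point

Answer: (nabla_X Y)^p = 2, (nabla_X Y)^q = -4/39


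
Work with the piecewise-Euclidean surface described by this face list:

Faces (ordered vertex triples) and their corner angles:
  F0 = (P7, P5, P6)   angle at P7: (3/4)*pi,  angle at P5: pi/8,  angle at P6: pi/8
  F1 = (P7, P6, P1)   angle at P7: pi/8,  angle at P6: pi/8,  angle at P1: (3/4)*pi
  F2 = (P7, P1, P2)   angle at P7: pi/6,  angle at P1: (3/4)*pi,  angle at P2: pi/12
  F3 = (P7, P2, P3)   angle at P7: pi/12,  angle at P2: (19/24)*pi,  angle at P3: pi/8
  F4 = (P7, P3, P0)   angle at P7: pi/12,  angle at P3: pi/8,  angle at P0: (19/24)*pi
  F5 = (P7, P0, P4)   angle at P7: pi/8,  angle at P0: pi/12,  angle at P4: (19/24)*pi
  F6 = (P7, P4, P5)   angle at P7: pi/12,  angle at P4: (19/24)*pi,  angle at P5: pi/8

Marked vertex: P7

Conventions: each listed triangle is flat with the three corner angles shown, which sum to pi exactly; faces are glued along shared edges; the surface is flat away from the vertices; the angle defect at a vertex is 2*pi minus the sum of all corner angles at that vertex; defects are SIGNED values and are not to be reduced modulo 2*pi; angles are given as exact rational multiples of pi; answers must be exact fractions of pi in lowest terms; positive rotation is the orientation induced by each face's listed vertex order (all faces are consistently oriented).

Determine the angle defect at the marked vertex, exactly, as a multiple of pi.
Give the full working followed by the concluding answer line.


Sum of corner angles at P7: (17/12)*pi
defect = 2*pi - (17/12)*pi

Answer: defect(P7) = (7/12)*pi


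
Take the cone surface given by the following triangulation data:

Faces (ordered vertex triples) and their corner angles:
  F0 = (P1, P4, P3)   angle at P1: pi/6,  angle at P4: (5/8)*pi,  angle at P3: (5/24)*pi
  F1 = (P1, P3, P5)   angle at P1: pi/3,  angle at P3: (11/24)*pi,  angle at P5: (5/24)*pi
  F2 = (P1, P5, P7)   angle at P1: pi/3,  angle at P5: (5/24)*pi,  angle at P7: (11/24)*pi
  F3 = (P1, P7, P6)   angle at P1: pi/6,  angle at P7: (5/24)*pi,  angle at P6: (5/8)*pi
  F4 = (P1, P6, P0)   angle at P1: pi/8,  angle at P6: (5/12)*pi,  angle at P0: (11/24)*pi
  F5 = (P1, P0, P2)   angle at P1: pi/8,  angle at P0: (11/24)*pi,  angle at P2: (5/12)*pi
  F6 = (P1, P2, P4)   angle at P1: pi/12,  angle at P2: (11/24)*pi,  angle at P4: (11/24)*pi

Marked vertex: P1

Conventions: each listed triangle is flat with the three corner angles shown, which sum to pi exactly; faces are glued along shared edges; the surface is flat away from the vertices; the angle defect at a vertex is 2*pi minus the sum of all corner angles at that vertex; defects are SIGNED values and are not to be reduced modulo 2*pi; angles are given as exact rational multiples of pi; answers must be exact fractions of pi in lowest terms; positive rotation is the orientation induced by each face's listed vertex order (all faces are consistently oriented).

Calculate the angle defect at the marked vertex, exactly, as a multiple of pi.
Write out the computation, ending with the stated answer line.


Sum of corner angles at P1: (4/3)*pi
defect = 2*pi - (4/3)*pi

Answer: defect(P1) = (2/3)*pi


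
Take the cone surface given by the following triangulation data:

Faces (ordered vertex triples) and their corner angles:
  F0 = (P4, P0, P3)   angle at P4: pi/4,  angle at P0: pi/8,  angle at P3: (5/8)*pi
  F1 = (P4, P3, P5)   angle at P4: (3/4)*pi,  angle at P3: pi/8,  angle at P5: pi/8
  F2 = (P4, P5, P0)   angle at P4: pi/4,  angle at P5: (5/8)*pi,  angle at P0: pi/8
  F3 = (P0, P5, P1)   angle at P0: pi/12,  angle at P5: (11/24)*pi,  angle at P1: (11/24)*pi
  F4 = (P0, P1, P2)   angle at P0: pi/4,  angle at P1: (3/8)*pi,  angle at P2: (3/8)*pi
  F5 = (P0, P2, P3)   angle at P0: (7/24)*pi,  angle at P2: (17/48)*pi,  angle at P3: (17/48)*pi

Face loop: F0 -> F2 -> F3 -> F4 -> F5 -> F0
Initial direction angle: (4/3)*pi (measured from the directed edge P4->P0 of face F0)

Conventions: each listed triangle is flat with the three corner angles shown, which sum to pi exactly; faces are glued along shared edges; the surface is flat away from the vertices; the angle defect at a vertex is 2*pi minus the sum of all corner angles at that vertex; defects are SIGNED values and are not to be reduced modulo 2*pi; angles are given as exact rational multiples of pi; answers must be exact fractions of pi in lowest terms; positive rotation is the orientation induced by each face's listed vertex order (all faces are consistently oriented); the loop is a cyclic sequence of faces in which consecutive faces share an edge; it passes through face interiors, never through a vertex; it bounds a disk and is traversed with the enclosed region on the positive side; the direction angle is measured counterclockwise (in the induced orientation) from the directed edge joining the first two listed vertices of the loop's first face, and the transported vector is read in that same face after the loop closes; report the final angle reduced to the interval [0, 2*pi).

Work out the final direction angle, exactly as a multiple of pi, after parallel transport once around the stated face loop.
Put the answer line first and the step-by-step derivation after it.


Answer: final direction angle = (11/24)*pi

enclosed vertex P0: corner angles sum to (7/8)*pi, defect = 2*pi - (7/8)*pi = (9/8)*pi
by Gauss-Bonnet the loop rotates the vector by the enclosed defect sum (positive orientation, mod 2*pi)
final angle = (4/3)*pi + (9/8)*pi = (11/24)*pi (mod 2*pi)


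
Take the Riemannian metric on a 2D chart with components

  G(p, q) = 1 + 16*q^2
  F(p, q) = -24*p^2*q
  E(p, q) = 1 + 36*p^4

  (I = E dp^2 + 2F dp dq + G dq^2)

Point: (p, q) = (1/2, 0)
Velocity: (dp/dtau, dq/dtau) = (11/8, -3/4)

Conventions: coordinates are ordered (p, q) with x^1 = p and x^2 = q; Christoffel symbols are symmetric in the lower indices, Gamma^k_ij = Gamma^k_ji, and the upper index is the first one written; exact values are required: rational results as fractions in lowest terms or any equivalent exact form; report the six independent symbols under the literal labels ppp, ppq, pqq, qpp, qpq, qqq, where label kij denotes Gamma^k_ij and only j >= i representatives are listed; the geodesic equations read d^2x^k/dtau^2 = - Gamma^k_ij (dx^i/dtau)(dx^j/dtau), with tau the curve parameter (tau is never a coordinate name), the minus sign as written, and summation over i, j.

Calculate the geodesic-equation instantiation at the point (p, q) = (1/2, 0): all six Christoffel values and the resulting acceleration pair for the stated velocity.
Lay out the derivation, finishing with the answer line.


E = 13/4, F = 0, G = 1 at the point
E_p = 18, E_q = 0, F_p = 0, F_q = -6, G_p = 0, G_q = 0
EG - F^2 = 13/4;  g^inv = (4/13) * [[1, 0], [0, 13/4]]
first-kind symbols [ij,l] = (1/2)(d_i g_jl + d_j g_il - d_l g_ij): [pp,p] = E_p/2 = 9, [pp,q] = F_p - E_q/2 = 0, [pq,p] = E_q/2 = 0, [pq,q] = G_p/2 = 0, [qq,p] = F_q - G_p/2 = -6, [qq,q] = G_q/2 = 0
Gamma^p_ij = (G*[ij,p] - F*[ij,q])/(EG - F^2), Gamma^q_ij = (E*[ij,q] - F*[ij,p])/(EG - F^2)
Gamma_ppp = 36/13, Gamma_ppq = 0, Gamma_pqq = -24/13, Gamma_qpp = 0, Gamma_qpq = 0, Gamma_qqq = 0
d^2p/dtau^2 = -(Gamma_ppp*(11/8)^2 + 2*Gamma_ppq*(11/8)*(-3/4) + Gamma_pqq*(-3/4)^2) = -873/208
d^2q/dtau^2 = -(Gamma_qpp*(11/8)^2 + 2*Gamma_qpq*(11/8)*(-3/4) + Gamma_qqq*(-3/4)^2) = 0

Answer: Gamma_ppp = 36/13, Gamma_ppq = 0, Gamma_pqq = -24/13, Gamma_qpp = 0, Gamma_qpq = 0, Gamma_qqq = 0; accelerations (d^2p/dtau^2, d^2q/dtau^2) = (-873/208, 0)


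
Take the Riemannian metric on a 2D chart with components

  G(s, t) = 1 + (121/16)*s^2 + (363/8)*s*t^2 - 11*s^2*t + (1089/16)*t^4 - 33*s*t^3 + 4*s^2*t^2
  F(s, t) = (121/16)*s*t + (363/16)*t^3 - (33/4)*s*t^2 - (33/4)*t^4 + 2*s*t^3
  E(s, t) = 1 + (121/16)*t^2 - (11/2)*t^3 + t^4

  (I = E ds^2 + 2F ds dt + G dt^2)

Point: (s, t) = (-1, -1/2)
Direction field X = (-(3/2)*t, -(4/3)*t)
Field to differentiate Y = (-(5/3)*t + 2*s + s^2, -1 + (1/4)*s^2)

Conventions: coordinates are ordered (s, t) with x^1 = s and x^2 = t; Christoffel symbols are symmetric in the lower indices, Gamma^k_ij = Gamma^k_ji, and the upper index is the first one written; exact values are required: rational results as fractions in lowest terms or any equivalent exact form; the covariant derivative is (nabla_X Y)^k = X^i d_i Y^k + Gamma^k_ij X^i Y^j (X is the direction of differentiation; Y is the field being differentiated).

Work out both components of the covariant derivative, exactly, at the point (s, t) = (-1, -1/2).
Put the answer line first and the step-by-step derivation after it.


Answer: (nabla_X Y)^s = -37705/29898, (nabla_X Y)^t = -7053/13288

E = 233/64, F = 351/128, G = 985/256 at the point
E_s = 0, E_t = -195/16, F_s = -195/32, F_t = 245/64, G_s = -405/32, G_t = 675/32
EG - F^2 = 1661/256;  g^inv = (256/1661) * [[985/256, -351/128], [-351/128, 233/64]]
first-kind symbols [ij,l] = (1/2)(d_i g_jl + d_j g_il - d_l g_ij): [ss,s] = E_s/2 = 0, [ss,t] = F_s - E_t/2 = 0, [st,s] = E_t/2 = -195/32, [st,t] = G_s/2 = -405/64, [tt,s] = F_t - G_s/2 = 325/32, [tt,t] = G_t/2 = 675/64
Gamma^s_ij = (G*[ij,s] - F*[ij,t])/(EG - F^2), Gamma^t_ij = (E*[ij,t] - F*[ij,s])/(EG - F^2)
Gamma_sss = 0, Gamma_sst = -1560/1661, Gamma_stt = 2600/1661, Gamma_tss = 0, Gamma_tst = -1620/1661, Gamma_ttt = 2700/1661
X = (3/4, 2/3), Y = (-1/6, -3/4) at the point


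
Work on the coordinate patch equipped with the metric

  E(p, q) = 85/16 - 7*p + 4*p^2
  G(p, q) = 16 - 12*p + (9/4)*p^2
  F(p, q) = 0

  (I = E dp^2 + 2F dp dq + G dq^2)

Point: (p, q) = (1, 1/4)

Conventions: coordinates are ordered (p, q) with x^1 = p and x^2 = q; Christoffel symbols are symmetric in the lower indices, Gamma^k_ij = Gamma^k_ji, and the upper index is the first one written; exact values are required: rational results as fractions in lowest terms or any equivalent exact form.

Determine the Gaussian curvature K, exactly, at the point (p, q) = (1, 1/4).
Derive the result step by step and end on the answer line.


E = 37/16, F = 0, G = 25/4, EG - F^2 = 925/64 at the point
E_p = 1, E_q = 0, F_p = 0, F_q = 0, G_p = -15/2, G_q = 0
E_qq = 0, F_pq = 0, G_pp = 9/2
Compute both Brioschi determinants and normalise by (EG - F^2)^2.
M1 = [[-E_qq/2 + F_pq - G_pp/2, E_p/2, F_p - E_q/2], [F_q - G_p/2, E, F], [G_q/2, F, G]] = [[-9/4, 1/2, 0], [15/4, 37/16, 0], [0, 0, 25/4]]; det M1 = -11325/256
M2 = [[0, E_q/2, G_p/2], [E_q/2, E, F], [G_p/2, F, G]] = [[0, 0, -15/4], [0, 37/16, 0], [-15/4, 0, 25/4]]; det M2 = -8325/256
det M1 - det M2 = -375/32; K = -375/32 / (925/64)^2 = -384/6845

Answer: K = -384/6845


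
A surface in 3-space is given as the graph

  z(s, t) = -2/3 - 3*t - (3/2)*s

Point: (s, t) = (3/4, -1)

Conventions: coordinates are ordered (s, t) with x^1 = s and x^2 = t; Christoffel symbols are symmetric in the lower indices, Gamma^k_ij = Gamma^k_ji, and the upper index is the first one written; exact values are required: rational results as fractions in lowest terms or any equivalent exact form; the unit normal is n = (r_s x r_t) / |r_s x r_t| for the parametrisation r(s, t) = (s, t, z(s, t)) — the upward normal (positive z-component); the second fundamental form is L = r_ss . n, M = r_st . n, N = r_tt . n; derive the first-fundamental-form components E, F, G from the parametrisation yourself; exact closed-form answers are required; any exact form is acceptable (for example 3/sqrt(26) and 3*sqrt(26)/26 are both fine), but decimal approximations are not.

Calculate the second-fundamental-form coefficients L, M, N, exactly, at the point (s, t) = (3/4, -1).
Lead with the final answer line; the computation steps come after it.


Answer: L = 0, M = 0, N = 0

z_s = -3/2, z_t = -3, z_ss = 0, z_st = 0, z_tt = 0
E = 13/4, F = 9/2, G = 10; answer radicand W^2 = 49/4
unnormalised second-form numerators: l = 0, m = 0, n = 0; L = l/sqrt(49/4), and similarly M = m/sqrt(W^2), N = n/sqrt(W^2)


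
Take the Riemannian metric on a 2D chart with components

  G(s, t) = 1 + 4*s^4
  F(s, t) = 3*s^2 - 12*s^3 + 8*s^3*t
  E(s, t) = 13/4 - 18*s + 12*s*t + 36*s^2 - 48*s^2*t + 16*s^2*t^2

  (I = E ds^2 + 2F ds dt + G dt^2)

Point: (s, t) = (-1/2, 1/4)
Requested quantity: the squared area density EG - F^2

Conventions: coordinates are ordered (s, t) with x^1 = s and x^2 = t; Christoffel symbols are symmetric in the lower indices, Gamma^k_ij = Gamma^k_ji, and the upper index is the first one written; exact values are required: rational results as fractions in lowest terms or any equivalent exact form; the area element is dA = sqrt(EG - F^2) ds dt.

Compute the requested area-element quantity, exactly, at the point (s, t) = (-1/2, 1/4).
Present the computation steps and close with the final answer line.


E = 17, F = 2, G = 5/4; EG - F^2 = 69/4

Answer: EG - F^2 = 69/4


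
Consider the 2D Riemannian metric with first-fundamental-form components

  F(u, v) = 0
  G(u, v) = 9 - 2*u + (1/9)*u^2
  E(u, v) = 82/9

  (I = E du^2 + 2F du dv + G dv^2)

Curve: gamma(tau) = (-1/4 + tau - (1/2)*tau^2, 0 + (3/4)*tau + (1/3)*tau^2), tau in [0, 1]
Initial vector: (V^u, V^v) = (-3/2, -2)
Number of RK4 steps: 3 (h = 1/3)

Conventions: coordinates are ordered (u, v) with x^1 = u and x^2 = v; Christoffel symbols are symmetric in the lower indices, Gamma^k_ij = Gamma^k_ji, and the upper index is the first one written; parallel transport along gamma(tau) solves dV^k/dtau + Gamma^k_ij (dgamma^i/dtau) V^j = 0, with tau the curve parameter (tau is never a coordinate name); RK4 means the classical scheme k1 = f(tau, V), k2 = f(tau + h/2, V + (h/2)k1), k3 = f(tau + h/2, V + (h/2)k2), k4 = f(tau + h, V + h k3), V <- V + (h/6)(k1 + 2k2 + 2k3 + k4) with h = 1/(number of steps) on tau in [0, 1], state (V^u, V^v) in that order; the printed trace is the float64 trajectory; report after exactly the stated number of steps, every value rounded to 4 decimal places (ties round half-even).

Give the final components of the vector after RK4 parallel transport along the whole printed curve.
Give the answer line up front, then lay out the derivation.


Answer: V^u = -1.2455, V^v = -2.2844

gamma'(tau) = (1 - tau, 3/4 + (2/3)*tau); f(tau, V)^k = -Gamma^k_ij(gamma(tau)) gamma'^i(tau) V^j; h = 1/3; intermediate values shown to 6 dp
curve data and Christoffel symbols at the stage parameters:
  tau = 0.000000: gamma = (-0.250000, 0.000000), gamma' = (1.000000, 0.750000); Gamma_uuu = 0.000000, Gamma_uuv = 0.000000, Gamma_uvv = 0.112805, Gamma_vuu = 0.000000, Gamma_vuv = -0.108108, Gamma_vvv = 0.000000
  tau = 0.166667: gamma = (-0.097222, 0.134259), gamma' = (0.833333, 0.861111); Gamma_uuu = 0.000000, Gamma_uuv = 0.000000, Gamma_uvv = 0.110942, Gamma_vuu = 0.000000, Gamma_vuv = -0.109924, Gamma_vvv = 0.000000
  tau = 0.333333: gamma = (0.027778, 0.287037), gamma' = (0.666667, 0.972222); Gamma_uuu = 0.000000, Gamma_uuv = 0.000000, Gamma_uvv = 0.109417, Gamma_vuu = 0.000000, Gamma_vuv = -0.111455, Gamma_vvv = 0.000000
  tau = 0.500000: gamma = (0.125000, 0.458333), gamma' = (0.500000, 1.083333); Gamma_uuu = 0.000000, Gamma_uuv = 0.000000, Gamma_uvv = 0.108232, Gamma_vuu = 0.000000, Gamma_vuv = -0.112676, Gamma_vvv = 0.000000
  tau = 0.666667: gamma = (0.194444, 0.648148), gamma' = (0.333333, 1.194444); Gamma_uuu = 0.000000, Gamma_uuv = 0.000000, Gamma_uvv = 0.107385, Gamma_vuu = 0.000000, Gamma_vuv = -0.113565, Gamma_vvv = 0.000000
  tau = 0.833333: gamma = (0.236111, 0.856481), gamma' = (0.166667, 1.305556); Gamma_uuu = 0.000000, Gamma_uuv = 0.000000, Gamma_uvv = 0.106877, Gamma_vuu = 0.000000, Gamma_vuv = -0.114105, Gamma_vvv = 0.000000
  tau = 1.000000: gamma = (0.250000, 1.083333), gamma' = (0.000000, 1.416667); Gamma_uuu = 0.000000, Gamma_uuv = 0.000000, Gamma_uvv = 0.106707, Gamma_vuu = 0.000000, Gamma_vuv = -0.114286, Gamma_vvv = 0.000000
step 0: V^u = -1.5000, V^v = -2.0000
step 1: k1 = (0.169207, -0.337838), k2 = (0.196445, -0.327679), k3 = (0.196284, -0.327094), k4 = (0.224354, -0.312157); V <- V + (h/6)(k1 + 2k2 + 2k3 + k4): V^u = -1.4345, V^v = -2.1089
step 2: k1 = (0.224337, -0.312137), k2 = (0.253366, -0.292279), k3 = (0.252978, -0.291502), k4 = (0.282957, -0.266656); V <- V + (h/6)(k1 + 2k2 + 2k3 + k4): V^u = -1.3501, V^v = -2.2059
step 3: k1 = (0.282938, -0.266634), k2 = (0.313995, -0.236888), k3 = (0.313303, -0.236023), k4 = (0.345354, -0.201672); V <- V + (h/6)(k1 + 2k2 + 2k3 + k4): V^u = -1.2455, V^v = -2.2844


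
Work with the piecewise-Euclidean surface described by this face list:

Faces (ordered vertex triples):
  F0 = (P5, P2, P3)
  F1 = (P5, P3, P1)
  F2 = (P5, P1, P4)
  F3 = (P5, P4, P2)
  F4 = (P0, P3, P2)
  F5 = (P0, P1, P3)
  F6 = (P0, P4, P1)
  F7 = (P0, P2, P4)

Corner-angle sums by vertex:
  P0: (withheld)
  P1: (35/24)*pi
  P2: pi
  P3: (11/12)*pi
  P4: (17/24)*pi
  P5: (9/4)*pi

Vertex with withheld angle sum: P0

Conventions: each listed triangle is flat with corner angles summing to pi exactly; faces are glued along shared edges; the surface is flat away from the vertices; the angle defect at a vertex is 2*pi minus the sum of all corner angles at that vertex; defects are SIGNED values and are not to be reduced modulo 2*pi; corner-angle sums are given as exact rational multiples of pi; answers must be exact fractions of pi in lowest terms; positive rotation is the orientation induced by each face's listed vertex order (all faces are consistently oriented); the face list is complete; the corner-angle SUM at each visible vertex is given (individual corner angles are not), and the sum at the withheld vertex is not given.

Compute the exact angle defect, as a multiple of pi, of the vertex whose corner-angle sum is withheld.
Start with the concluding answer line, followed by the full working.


Answer: defect(P0) = pi/3

V = 6, E = 12, F = 8; chi = V - E + F = 2
Gauss-Bonnet: total defect = 2*pi*chi = 4*pi; visible defects sum to (11/3)*pi


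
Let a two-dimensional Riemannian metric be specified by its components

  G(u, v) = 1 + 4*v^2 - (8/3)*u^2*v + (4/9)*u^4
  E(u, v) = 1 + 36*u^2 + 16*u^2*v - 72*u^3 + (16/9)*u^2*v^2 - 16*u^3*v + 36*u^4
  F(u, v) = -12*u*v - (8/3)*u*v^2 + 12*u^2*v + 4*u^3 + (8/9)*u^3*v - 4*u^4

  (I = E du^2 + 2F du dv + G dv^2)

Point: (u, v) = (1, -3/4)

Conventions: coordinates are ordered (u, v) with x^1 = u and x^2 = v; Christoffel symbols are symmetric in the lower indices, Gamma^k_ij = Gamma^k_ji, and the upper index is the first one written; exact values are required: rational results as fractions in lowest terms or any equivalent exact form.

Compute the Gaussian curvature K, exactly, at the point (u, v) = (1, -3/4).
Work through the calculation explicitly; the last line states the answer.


E = 2, F = -13/6, G = 205/36, EG - F^2 = 241/36 at the point
E_u = 14, E_v = -8/3, F_u = -33/2, F_v = 44/9, G_u = 52/9, G_v = -26/3
E_vv = 32/9, F_uv = 56/3, G_uu = 28/3
K follows from Brioschi's formula, (det M1 - det M2)/(EG - F^2)^2.
M1 = [[-E_vv/2 + F_uv - G_uu/2, E_u/2, F_u - E_v/2], [F_v - G_u/2, E, F], [G_v/2, F, G]] = [[110/9, 7, -91/6], [2, 2, -13/6], [-13/3, -13/6, 205/36]]; det M1 = 170/81
M2 = [[0, E_v/2, G_u/2], [E_v/2, E, F], [G_u/2, F, G]] = [[0, -4/3, 26/9], [-4/3, 2, -13/6], [26/9, -13/6, 205/36]]; det M2 = -820/81
det M1 - det M2 = 110/9; K = 110/9 / (241/36)^2 = 15840/58081

Answer: K = 15840/58081


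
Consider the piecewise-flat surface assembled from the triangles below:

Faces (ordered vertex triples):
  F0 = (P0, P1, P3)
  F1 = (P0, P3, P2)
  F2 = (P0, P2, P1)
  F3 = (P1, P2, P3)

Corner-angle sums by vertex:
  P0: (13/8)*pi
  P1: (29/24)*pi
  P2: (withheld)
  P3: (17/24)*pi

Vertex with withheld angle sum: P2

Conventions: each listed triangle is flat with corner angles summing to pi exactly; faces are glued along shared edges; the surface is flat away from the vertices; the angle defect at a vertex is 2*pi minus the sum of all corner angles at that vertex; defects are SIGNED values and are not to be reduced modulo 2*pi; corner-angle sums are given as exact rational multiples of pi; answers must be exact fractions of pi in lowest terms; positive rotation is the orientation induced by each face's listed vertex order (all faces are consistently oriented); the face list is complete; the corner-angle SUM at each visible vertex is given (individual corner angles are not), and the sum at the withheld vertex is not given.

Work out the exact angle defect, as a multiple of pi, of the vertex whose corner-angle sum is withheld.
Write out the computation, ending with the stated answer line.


V = 4, E = 6, F = 4; chi = V - E + F = 2
Gauss-Bonnet: total defect = 2*pi*chi = 4*pi; visible defects sum to (59/24)*pi

Answer: defect(P2) = (37/24)*pi


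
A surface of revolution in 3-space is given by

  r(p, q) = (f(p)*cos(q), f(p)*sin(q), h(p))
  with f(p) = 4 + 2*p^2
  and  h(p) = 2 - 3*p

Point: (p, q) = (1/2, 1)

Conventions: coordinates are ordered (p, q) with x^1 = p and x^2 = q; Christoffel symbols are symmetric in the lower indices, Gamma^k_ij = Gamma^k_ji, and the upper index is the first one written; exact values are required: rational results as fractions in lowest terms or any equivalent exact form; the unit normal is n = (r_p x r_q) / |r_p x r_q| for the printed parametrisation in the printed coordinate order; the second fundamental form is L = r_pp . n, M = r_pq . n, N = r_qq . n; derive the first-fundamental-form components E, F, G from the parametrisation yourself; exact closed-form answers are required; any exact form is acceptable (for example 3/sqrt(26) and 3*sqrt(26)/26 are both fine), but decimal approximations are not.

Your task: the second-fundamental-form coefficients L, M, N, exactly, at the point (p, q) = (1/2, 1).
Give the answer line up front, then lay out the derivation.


Answer: L = 12*sqrt(13)/13, M = 0, N = -27*sqrt(13)/26

f = 9/2, f' = 2, f'' = 4, h' = -3, h'' = 0
E = 13, F = 0, G = 81/4; answer radicand W^2 = 13
unnormalised second-form numerators: l = 12, m = 0, n = -27/2; L = l/sqrt(13), and similarly M = m/sqrt(W^2), N = n/sqrt(W^2)


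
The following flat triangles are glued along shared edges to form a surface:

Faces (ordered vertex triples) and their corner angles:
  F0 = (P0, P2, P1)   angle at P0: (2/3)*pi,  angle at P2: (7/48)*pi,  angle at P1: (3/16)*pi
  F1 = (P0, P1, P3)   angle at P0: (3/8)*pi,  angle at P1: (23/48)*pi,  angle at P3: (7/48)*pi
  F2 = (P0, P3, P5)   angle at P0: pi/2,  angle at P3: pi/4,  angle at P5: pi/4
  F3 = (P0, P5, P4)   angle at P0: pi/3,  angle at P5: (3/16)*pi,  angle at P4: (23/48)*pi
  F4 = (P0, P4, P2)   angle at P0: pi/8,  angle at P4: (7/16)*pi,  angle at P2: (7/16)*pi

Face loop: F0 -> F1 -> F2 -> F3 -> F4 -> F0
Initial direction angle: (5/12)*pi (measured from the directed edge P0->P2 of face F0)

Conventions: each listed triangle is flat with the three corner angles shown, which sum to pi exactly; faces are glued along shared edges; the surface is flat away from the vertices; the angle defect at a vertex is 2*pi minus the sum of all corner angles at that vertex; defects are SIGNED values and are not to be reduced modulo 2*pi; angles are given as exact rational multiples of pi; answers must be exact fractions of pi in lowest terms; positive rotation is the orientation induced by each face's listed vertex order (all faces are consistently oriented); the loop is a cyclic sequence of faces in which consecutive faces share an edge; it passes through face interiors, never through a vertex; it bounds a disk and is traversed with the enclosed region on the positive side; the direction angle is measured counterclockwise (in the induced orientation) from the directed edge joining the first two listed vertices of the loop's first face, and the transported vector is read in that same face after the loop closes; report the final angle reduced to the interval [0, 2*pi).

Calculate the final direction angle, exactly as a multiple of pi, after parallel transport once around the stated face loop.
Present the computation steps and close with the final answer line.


enclosed vertex P0: corner angles sum to 2*pi, defect = 2*pi - 2*pi = 0
final direction = starting direction + enclosed defect total, reduced mod 2*pi (induced orientation)
final angle = (5/12)*pi + 0 = (5/12)*pi (mod 2*pi)

Answer: final direction angle = (5/12)*pi
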